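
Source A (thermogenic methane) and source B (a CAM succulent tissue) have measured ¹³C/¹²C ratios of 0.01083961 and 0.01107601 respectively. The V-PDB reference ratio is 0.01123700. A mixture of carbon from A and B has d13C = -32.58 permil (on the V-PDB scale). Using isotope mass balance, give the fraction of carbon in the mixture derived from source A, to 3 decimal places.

δ_A = (0.01083961/0.01123700 − 1)×1000 = (0.964636 − 1)×1000 = -35.364 permil
δ_B = (0.01107601/0.01123700 − 1)×1000 = (0.985673 − 1)×1000 = -14.327 permil
f_A = (δ_mix − δ_B)/(δ_A − δ_B) = (-32.58 − (-14.327))/(-35.364 − (-14.327))
f_A = -18.253 / -21.038 = 0.8676

0.868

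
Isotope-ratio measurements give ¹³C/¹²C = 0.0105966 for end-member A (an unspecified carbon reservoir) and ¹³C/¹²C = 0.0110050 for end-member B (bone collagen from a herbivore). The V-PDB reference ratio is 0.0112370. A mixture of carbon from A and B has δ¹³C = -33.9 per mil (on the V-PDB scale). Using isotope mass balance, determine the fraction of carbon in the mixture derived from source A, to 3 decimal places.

δ_A = (0.0105966/0.0112370 − 1)×1000 = (0.943010 − 1)×1000 = -56.990 per mil
δ_B = (0.0110050/0.0112370 − 1)×1000 = (0.979354 − 1)×1000 = -20.646 per mil
f_A = (δ_mix − δ_B)/(δ_A − δ_B) = (-33.9 − (-20.646))/(-56.990 − (-20.646))
f_A = -13.254 / -36.344 = 0.3647

0.365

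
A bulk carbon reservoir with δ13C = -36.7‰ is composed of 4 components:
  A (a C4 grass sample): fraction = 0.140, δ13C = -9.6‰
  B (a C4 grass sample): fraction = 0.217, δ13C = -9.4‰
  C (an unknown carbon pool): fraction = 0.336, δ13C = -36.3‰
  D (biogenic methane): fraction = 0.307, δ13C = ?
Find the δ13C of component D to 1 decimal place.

Isotope mass balance: δ_bulk = Σ fᵢ·δᵢ.
-36.7 = 0.140×(-9.6) + 0.217×(-9.4) + 0.336×(-36.3) + 0.307×δ_D
0.307·δ_D = -36.7 − (-15.581) = -21.119
δ_D = -21.119 / 0.307 = -68.79‰

-68.8‰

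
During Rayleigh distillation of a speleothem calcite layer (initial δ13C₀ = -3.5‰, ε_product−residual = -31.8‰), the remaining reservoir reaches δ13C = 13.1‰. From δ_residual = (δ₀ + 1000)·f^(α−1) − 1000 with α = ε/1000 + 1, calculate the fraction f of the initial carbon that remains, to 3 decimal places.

α − 1 = ε/1000 = -0.0318
(δ_res + 1000)/(δ₀ + 1000) = (13.1 + 1000)/(-3.5 + 1000) = 1013.1/996.5 = 1.016658
f = 1.016658^(1/-0.0318) = exp(ln(1.016658)/-0.0318) = exp(0.01652/-0.0318)
f = exp(-0.5195) = 0.5948

0.595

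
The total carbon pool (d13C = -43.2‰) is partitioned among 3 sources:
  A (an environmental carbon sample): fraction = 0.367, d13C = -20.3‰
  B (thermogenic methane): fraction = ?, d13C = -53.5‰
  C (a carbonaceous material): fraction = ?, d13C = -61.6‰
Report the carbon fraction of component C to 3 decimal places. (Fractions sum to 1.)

Let f_C and f_B be the unknown fractions; fractions sum to 1 so f_C + f_B = 0.633.
Mass balance: Σ fᵢ·δᵢ = δ_bulk ⇒ f_C·(-61.6) + f_B·(-53.5) = -43.2 − (-7.450) = -35.750
Substitute f_B = 0.633 − f_C:
f_C·(-61.6 − -53.5) = -35.750 − 0.633×(-53.5) = -1.884
f_C = -1.884 / -8.1 = 0.2326

0.233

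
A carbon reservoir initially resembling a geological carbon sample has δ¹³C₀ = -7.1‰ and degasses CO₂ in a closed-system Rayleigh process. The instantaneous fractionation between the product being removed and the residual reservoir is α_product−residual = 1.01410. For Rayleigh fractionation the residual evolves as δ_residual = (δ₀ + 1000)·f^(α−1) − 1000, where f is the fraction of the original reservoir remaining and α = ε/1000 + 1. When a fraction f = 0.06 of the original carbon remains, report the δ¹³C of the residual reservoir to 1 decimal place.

Rayleigh residual: δ_res = (δ₀ + 1000)·f^(α−1) − 1000
α − 1 = 0.01410
f^(α−1) = 0.06^(0.01410) = 0.961107
δ_res = (-7.1 + 1000) × 0.961107 − 1000 = 954.284 − 1000 = -45.72‰

-45.7‰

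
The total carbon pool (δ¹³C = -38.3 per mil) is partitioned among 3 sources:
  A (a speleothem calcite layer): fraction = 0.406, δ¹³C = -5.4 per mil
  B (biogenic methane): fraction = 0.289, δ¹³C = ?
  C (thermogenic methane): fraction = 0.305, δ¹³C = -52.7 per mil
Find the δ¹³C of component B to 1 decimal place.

-69.3 per mil

Isotope mass balance: δ_bulk = Σ fᵢ·δᵢ.
-38.3 = 0.406×(-5.4) + 0.289×δ_B + 0.305×(-52.7)
0.289·δ_B = -38.3 − (-18.266) = -20.034
δ_B = -20.034 / 0.289 = -69.32 per mil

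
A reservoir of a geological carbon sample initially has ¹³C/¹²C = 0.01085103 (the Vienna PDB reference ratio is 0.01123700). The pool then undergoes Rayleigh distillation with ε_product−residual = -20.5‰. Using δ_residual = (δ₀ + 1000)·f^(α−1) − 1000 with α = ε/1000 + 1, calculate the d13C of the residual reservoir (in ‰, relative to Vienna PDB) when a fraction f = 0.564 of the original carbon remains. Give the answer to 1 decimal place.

δ₀ = (0.01085103/0.01123700 − 1)×1000 = (0.965652 − 1)×1000 = -34.348‰
α − 1 = ε/1000 = -0.0205
f^(α−1) = 0.564^(-0.0205) = 1.011810
δ_res = (-34.348 + 1000) × 1.011810 − 1000 = 977.056 − 1000 = -22.94‰

-22.9‰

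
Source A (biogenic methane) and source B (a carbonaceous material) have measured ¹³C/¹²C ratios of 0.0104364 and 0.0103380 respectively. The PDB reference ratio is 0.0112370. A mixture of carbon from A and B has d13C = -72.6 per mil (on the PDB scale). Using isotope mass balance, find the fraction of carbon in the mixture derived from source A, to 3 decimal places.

δ_A = (0.0104364/0.0112370 − 1)×1000 = (0.928753 − 1)×1000 = -71.247 per mil
δ_B = (0.0103380/0.0112370 − 1)×1000 = (0.919996 − 1)×1000 = -80.004 per mil
f_A = (δ_mix − δ_B)/(δ_A − δ_B) = (-72.6 − (-80.004))/(-71.247 − (-80.004))
f_A = 7.404 / 8.757 = 0.8455

0.845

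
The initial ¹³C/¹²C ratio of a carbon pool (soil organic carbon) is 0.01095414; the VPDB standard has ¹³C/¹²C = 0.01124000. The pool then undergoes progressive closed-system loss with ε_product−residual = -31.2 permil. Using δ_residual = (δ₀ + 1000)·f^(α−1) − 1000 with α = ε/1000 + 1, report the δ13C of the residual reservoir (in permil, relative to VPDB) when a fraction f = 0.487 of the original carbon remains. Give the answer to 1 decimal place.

δ₀ = (0.01095414/0.01124000 − 1)×1000 = (0.974568 − 1)×1000 = -25.432 permil
α − 1 = ε/1000 = -0.0312
f^(α−1) = 0.487^(-0.0312) = 1.022702
δ_res = (-25.432 + 1000) × 1.022702 − 1000 = 996.692 − 1000 = -3.31 permil

-3.3 permil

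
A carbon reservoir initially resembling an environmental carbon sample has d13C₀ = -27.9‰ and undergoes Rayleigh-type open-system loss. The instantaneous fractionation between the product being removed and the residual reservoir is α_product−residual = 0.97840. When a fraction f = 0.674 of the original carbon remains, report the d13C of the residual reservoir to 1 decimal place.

Rayleigh residual: δ_res = (δ₀ + 1000)·f^(α−1) − 1000
α − 1 = -0.02160
f^(α−1) = 0.674^(-0.02160) = 1.008558
δ_res = (-27.9 + 1000) × 1.008558 − 1000 = 980.419 − 1000 = -19.58‰

-19.6‰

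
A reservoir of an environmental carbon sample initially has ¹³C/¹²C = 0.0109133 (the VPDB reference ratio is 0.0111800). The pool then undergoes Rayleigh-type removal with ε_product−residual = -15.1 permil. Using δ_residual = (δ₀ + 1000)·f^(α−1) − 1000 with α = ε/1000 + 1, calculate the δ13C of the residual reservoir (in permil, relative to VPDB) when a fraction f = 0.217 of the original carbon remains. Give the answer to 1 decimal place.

δ₀ = (0.0109133/0.0111800 − 1)×1000 = (0.976145 − 1)×1000 = -23.855 permil
α − 1 = ε/1000 = -0.0151
f^(α−1) = 0.217^(-0.0151) = 1.023339
δ_res = (-23.855 + 1000) × 1.023339 − 1000 = 998.927 − 1000 = -1.07 permil

-1.1 permil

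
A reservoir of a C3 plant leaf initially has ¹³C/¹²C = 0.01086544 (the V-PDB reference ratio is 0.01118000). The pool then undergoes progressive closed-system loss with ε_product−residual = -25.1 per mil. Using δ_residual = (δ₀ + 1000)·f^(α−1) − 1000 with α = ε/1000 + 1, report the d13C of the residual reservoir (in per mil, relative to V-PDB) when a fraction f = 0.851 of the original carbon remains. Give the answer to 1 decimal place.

δ₀ = (0.01086544/0.01118000 − 1)×1000 = (0.971864 − 1)×1000 = -28.136 per mil
α − 1 = ε/1000 = -0.0251
f^(α−1) = 0.851^(-0.0251) = 1.004058
δ_res = (-28.136 + 1000) × 1.004058 − 1000 = 975.808 − 1000 = -24.19 per mil

-24.2 per mil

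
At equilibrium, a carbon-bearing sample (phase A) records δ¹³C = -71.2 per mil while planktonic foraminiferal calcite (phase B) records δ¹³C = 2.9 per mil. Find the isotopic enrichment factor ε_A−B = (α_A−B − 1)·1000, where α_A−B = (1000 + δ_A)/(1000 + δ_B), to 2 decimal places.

-73.89 per mil

α_A−B = (1000 + -71.2) / (1000 + 2.9) = 928.8 / 1002.9 = 0.926114
ε_A−B = (0.926114 − 1) × 1000 = -73.886 per mil
(The approximation ε ≈ δ_A − δ_B would give -74.1 per mil.)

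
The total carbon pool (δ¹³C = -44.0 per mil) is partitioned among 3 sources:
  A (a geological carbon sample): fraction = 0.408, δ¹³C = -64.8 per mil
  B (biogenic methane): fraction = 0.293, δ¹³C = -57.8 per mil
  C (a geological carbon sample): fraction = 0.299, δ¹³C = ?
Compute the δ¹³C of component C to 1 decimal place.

Isotope mass balance: δ_bulk = Σ fᵢ·δᵢ.
-44.0 = 0.408×(-64.8) + 0.293×(-57.8) + 0.299×δ_C
0.299·δ_C = -44.0 − (-43.374) = -0.626
δ_C = -0.626 / 0.299 = -2.09 per mil

-2.1 per mil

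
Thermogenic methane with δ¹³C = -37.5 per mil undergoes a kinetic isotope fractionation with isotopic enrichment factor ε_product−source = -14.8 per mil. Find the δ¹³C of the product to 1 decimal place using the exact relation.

Exactly, δ_product = (δ_source + 1000)·(ε/1000 + 1) − 1000.
δ_product = (-37.5 + 1000) × (-14.8/1000 + 1) − 1000
δ_product = -51.75 per mil

-51.7 per mil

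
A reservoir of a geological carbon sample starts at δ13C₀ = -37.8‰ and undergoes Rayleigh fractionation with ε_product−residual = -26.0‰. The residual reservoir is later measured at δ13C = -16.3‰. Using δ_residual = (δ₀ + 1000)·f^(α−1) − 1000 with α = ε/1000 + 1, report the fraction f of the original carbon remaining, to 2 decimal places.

α − 1 = ε/1000 = -0.0260
(δ_res + 1000)/(δ₀ + 1000) = (-16.3 + 1000)/(-37.8 + 1000) = 983.7/962.2 = 1.022345
f = 1.022345^(1/-0.0260) = exp(ln(1.022345)/-0.0260) = exp(0.02210/-0.0260)
f = exp(-0.8499) = 0.4274

0.43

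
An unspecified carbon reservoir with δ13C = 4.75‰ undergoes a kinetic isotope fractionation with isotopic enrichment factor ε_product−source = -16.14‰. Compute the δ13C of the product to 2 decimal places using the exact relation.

Exactly, δ_product = (δ_source + 1000)·(ε/1000 + 1) − 1000.
δ_product = (4.75 + 1000) × (-16.14/1000 + 1) − 1000
δ_product = -11.467‰

-11.47‰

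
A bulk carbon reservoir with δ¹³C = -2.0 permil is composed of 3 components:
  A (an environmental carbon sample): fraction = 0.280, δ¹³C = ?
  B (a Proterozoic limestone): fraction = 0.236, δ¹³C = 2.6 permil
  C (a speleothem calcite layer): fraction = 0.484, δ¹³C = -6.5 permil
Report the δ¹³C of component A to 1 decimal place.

1.9 permil

Isotope mass balance: δ_bulk = Σ fᵢ·δᵢ.
-2.0 = 0.280×δ_A + 0.236×(2.6) + 0.484×(-6.5)
0.280·δ_A = -2.0 − (-2.532) = 0.532
δ_A = 0.532 / 0.280 = 1.90 permil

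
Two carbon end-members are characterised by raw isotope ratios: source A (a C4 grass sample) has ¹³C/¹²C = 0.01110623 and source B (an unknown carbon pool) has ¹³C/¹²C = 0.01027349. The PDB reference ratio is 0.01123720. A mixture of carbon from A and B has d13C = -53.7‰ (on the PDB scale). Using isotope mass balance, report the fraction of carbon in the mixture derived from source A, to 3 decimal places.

0.433

δ_A = (0.01110623/0.01123720 − 1)×1000 = (0.988345 − 1)×1000 = -11.655‰
δ_B = (0.01027349/0.01123720 − 1)×1000 = (0.914239 − 1)×1000 = -85.761‰
f_A = (δ_mix − δ_B)/(δ_A − δ_B) = (-53.7 − (-85.761))/(-11.655 − (-85.761))
f_A = 32.061 / 74.106 = 0.4326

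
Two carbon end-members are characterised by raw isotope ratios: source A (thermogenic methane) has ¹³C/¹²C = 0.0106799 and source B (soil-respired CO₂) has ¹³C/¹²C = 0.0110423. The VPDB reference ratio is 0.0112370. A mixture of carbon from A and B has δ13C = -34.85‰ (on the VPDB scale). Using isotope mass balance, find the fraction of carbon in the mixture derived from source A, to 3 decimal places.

0.543

δ_A = (0.0106799/0.0112370 − 1)×1000 = (0.950423 − 1)×1000 = -49.577‰
δ_B = (0.0110423/0.0112370 − 1)×1000 = (0.982673 − 1)×1000 = -17.327‰
f_A = (δ_mix − δ_B)/(δ_A − δ_B) = (-34.85 − (-17.327))/(-49.577 − (-17.327))
f_A = -17.523 / -32.251 = 0.5433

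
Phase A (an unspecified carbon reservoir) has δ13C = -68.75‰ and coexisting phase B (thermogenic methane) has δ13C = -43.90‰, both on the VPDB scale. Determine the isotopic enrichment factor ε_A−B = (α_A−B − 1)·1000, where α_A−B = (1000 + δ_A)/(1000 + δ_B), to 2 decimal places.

α_A−B = (1000 + -68.75) / (1000 + -43.90) = 931.25 / 956.10 = 0.974009
ε_A−B = (0.974009 − 1) × 1000 = -25.991‰
(The approximation ε ≈ δ_A − δ_B would give -24.85‰.)

-25.99‰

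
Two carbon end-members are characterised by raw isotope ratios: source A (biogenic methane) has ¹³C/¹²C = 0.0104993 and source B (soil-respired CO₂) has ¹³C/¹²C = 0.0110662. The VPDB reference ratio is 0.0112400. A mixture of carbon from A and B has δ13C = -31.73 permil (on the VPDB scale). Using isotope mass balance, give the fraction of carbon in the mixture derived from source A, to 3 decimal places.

δ_A = (0.0104993/0.0112400 − 1)×1000 = (0.934101 − 1)×1000 = -65.899 permil
δ_B = (0.0110662/0.0112400 − 1)×1000 = (0.984537 − 1)×1000 = -15.463 permil
f_A = (δ_mix − δ_B)/(δ_A − δ_B) = (-31.73 − (-15.463))/(-65.899 − (-15.463))
f_A = -16.267 / -50.436 = 0.3225

0.323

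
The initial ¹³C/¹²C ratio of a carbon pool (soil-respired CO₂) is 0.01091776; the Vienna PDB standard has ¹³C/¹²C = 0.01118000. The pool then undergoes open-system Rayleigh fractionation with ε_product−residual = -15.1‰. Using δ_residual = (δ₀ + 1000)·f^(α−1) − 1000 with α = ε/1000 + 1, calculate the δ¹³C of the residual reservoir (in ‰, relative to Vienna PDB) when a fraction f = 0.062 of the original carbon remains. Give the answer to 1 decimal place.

δ₀ = (0.01091776/0.01118000 − 1)×1000 = (0.976544 − 1)×1000 = -23.456‰
α − 1 = ε/1000 = -0.0151
f^(α−1) = 0.062^(-0.0151) = 1.042881
δ_res = (-23.456 + 1000) × 1.042881 − 1000 = 1018.419 − 1000 = 18.42‰

18.4‰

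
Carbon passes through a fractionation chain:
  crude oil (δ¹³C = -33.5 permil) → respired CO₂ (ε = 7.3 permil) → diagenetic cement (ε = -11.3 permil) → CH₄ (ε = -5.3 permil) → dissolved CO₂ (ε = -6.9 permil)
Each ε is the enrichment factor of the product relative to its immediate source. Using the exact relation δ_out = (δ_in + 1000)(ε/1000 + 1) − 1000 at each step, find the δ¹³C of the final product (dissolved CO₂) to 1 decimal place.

-49.2 permil

step 1: δ = (-33.50 + 1000)·(7.3/1000 + 1) − 1000 = -26.44 permil
step 2: δ = (-26.44 + 1000)·(-11.3/1000 + 1) − 1000 = -37.45 permil
step 3: δ = (-37.45 + 1000)·(-5.3/1000 + 1) − 1000 = -42.55 permil
step 4: δ = (-42.55 + 1000)·(-6.9/1000 + 1) − 1000 = -49.15 permil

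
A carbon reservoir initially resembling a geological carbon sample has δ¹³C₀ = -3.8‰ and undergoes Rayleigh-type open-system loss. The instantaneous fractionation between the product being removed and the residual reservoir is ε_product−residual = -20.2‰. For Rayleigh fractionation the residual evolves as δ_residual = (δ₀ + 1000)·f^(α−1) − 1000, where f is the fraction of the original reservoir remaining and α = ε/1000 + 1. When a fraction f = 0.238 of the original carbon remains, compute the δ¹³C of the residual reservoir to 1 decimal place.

25.5‰

Rayleigh residual: δ_res = (δ₀ + 1000)·f^(α−1) − 1000
α = ε/1000 + 1 = 0.97980, so α − 1 = -0.02020
f^(α−1) = 0.238^(-0.02020) = 1.029421
δ_res = (-3.8 + 1000) × 1.029421 − 1000 = 1025.509 − 1000 = 25.51‰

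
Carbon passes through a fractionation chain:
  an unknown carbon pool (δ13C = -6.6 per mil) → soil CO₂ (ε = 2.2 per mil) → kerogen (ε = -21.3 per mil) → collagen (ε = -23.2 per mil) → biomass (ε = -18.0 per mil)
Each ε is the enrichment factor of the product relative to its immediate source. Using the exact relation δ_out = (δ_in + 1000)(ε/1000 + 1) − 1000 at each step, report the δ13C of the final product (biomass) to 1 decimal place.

step 1: δ = (-6.60 + 1000)·(2.2/1000 + 1) − 1000 = -4.41 per mil
step 2: δ = (-4.41 + 1000)·(-21.3/1000 + 1) − 1000 = -25.62 per mil
step 3: δ = (-25.62 + 1000)·(-23.2/1000 + 1) − 1000 = -48.23 per mil
step 4: δ = (-48.23 + 1000)·(-18.0/1000 + 1) − 1000 = -65.36 per mil

-65.4 per mil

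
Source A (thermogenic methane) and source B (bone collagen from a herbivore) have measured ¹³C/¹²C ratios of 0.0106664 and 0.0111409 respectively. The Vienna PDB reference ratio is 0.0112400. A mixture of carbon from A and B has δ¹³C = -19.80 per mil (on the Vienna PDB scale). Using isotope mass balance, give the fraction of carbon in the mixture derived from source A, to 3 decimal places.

δ_A = (0.0106664/0.0112400 − 1)×1000 = (0.948968 − 1)×1000 = -51.032 per mil
δ_B = (0.0111409/0.0112400 − 1)×1000 = (0.991183 − 1)×1000 = -8.817 per mil
f_A = (δ_mix − δ_B)/(δ_A − δ_B) = (-19.80 − (-8.817))/(-51.032 − (-8.817))
f_A = -10.983 / -42.215 = 0.2602

0.260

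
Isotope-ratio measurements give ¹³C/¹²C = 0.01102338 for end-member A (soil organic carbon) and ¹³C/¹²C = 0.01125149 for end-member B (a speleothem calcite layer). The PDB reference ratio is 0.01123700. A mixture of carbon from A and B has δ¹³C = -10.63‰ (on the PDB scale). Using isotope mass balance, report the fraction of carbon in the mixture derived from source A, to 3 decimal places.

δ_A = (0.01102338/0.01123700 − 1)×1000 = (0.980990 − 1)×1000 = -19.010‰
δ_B = (0.01125149/0.01123700 − 1)×1000 = (1.001289 − 1)×1000 = 1.289‰
f_A = (δ_mix − δ_B)/(δ_A − δ_B) = (-10.63 − (1.289))/(-19.010 − (1.289))
f_A = -11.919 / -20.300 = 0.5872

0.587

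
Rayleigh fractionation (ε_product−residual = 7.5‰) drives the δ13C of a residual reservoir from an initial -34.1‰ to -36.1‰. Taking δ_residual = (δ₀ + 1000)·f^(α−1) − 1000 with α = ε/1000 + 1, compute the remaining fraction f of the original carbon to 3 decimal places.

0.759

α − 1 = ε/1000 = 0.0075
(δ_res + 1000)/(δ₀ + 1000) = (-36.1 + 1000)/(-34.1 + 1000) = 963.9/965.9 = 0.997929
f = 0.997929^(1/0.0075) = exp(ln(0.997929)/0.0075) = exp(-0.00207/0.0075)
f = exp(-0.2764) = 0.7585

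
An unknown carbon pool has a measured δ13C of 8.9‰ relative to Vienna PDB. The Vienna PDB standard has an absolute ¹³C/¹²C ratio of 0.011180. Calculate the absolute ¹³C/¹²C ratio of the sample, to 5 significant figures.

R_sample = R_standard × (δ13C/1000 + 1)
R_sample = 0.011180 × (8.9/1000 + 1) = 0.011180 × 1.008900
R_sample = 0.0112795

0.011280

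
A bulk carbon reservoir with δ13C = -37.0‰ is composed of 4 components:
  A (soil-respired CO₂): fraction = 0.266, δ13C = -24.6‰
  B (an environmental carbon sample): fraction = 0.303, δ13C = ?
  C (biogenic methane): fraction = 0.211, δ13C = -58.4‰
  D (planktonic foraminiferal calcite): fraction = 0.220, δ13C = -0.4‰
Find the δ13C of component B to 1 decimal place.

Isotope mass balance: δ_bulk = Σ fᵢ·δᵢ.
-37.0 = 0.266×(-24.6) + 0.303×δ_B + 0.211×(-58.4) + 0.220×(-0.4)
0.303·δ_B = -37.0 − (-18.954) = -18.046
δ_B = -18.046 / 0.303 = -59.56‰

-59.6‰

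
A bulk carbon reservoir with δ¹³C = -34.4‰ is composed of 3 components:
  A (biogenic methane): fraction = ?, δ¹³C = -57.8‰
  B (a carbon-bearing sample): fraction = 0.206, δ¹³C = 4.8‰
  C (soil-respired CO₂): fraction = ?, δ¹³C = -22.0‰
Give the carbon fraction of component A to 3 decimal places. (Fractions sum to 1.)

Let f_A and f_C be the unknown fractions; fractions sum to 1 so f_A + f_C = 0.794.
Mass balance: Σ fᵢ·δᵢ = δ_bulk ⇒ f_A·(-57.8) + f_C·(-22.0) = -34.4 − (0.989) = -35.389
Substitute f_C = 0.794 − f_A:
f_A·(-57.8 − -22.0) = -35.389 − 0.794×(-22.0) = -17.921
f_A = -17.921 / -35.8 = 0.5006

0.501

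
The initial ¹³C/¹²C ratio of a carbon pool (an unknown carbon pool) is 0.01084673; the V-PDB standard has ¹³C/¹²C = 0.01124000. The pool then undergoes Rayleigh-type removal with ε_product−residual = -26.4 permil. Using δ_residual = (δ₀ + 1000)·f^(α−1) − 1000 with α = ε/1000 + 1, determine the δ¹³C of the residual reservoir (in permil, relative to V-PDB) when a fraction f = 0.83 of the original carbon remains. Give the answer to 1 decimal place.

δ₀ = (0.01084673/0.01124000 − 1)×1000 = (0.965012 − 1)×1000 = -34.988 permil
α − 1 = ε/1000 = -0.0264
f^(α−1) = 0.83^(-0.0264) = 1.004931
δ_res = (-34.988 + 1000) × 1.004931 − 1000 = 969.770 − 1000 = -30.23 permil

-30.2 permil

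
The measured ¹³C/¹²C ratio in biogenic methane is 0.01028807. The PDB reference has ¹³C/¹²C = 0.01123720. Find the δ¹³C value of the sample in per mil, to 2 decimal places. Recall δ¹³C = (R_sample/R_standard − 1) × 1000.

δ¹³C = (R_sample / R_standard − 1) × 1000
R_sample / R_standard = 0.01028807 / 0.01123720 = 0.915537
δ¹³C = (0.915537 − 1) × 1000 = -84.463 per mil

-84.46 per mil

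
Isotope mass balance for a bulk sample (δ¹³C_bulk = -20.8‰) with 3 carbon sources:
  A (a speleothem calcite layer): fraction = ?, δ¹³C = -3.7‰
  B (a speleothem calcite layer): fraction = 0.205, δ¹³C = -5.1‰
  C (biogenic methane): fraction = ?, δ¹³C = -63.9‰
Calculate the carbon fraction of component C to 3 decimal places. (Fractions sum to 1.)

Let f_C and f_A be the unknown fractions; fractions sum to 1 so f_C + f_A = 0.795.
Mass balance: Σ fᵢ·δᵢ = δ_bulk ⇒ f_C·(-63.9) + f_A·(-3.7) = -20.8 − (-1.045) = -19.755
Substitute f_A = 0.795 − f_C:
f_C·(-63.9 − -3.7) = -19.755 − 0.795×(-3.7) = -16.813
f_C = -16.813 / -60.2 = 0.2793

0.279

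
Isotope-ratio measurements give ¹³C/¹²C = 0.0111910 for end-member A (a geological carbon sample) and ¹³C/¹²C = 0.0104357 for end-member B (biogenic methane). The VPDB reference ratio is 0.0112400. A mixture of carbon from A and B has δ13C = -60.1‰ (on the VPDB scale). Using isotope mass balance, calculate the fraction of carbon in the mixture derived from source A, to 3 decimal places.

0.170

δ_A = (0.0111910/0.0112400 − 1)×1000 = (0.995641 − 1)×1000 = -4.359‰
δ_B = (0.0104357/0.0112400 − 1)×1000 = (0.928443 − 1)×1000 = -71.557‰
f_A = (δ_mix − δ_B)/(δ_A − δ_B) = (-60.1 − (-71.557))/(-4.359 − (-71.557))
f_A = 11.457 / 67.198 = 0.1705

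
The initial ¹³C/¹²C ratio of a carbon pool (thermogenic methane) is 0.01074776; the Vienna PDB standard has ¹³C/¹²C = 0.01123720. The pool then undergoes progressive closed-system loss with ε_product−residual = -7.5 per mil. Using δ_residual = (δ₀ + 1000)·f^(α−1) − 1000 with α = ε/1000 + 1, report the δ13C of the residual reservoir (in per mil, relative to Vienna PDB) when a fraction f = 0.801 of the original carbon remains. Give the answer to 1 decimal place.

δ₀ = (0.01074776/0.01123720 − 1)×1000 = (0.956445 − 1)×1000 = -43.555 per mil
α − 1 = ε/1000 = -0.0075
f^(α−1) = 0.801^(-0.0075) = 1.001666
δ_res = (-43.555 + 1000) × 1.001666 − 1000 = 958.038 − 1000 = -41.96 per mil

-42.0 per mil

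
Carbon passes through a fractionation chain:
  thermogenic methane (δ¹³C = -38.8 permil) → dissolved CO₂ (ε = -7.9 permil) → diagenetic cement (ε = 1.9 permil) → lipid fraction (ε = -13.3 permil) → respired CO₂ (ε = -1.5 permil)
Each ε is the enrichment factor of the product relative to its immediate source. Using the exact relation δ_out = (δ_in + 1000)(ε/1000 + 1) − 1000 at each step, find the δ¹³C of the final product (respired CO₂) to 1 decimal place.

step 1: δ = (-38.80 + 1000)·(-7.9/1000 + 1) − 1000 = -46.39 permil
step 2: δ = (-46.39 + 1000)·(1.9/1000 + 1) − 1000 = -44.58 permil
step 3: δ = (-44.58 + 1000)·(-13.3/1000 + 1) − 1000 = -57.29 permil
step 4: δ = (-57.29 + 1000)·(-1.5/1000 + 1) − 1000 = -58.70 permil

-58.7 permil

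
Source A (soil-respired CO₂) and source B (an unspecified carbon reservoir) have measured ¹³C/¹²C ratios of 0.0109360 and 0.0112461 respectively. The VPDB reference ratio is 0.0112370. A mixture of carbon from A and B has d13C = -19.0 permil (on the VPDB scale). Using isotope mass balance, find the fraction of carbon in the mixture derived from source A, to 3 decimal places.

δ_A = (0.0109360/0.0112370 − 1)×1000 = (0.973213 − 1)×1000 = -26.787 permil
δ_B = (0.0112461/0.0112370 − 1)×1000 = (1.000810 − 1)×1000 = 0.810 permil
f_A = (δ_mix − δ_B)/(δ_A − δ_B) = (-19.0 − (0.810))/(-26.787 − (0.810))
f_A = -19.810 / -27.596 = 0.7178

0.718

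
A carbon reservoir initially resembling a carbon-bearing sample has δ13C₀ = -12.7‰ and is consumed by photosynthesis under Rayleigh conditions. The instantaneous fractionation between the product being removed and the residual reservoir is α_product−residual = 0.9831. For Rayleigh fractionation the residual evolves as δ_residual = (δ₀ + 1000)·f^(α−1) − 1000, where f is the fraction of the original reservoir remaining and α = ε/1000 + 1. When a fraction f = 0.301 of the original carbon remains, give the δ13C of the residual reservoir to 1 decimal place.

7.5‰

Rayleigh residual: δ_res = (δ₀ + 1000)·f^(α−1) − 1000
α − 1 = -0.01690
f^(α−1) = 0.301^(-0.01690) = 1.020498
δ_res = (-12.7 + 1000) × 1.020498 − 1000 = 1007.538 − 1000 = 7.54‰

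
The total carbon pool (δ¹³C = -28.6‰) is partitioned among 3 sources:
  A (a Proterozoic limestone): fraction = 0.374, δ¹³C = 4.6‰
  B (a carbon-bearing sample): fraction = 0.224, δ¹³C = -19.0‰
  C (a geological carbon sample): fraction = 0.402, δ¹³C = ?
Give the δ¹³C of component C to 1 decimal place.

-64.8‰

Isotope mass balance: δ_bulk = Σ fᵢ·δᵢ.
-28.6 = 0.374×(4.6) + 0.224×(-19.0) + 0.402×δ_C
0.402·δ_C = -28.6 − (-2.536) = -26.064
δ_C = -26.064 / 0.402 = -64.84‰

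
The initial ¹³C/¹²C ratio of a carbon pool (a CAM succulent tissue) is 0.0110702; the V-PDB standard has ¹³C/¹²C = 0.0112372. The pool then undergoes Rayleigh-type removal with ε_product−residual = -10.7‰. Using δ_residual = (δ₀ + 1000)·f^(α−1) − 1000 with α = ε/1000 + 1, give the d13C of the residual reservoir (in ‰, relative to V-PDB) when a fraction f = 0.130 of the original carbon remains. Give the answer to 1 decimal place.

6.9‰

δ₀ = (0.0110702/0.0112372 − 1)×1000 = (0.985139 − 1)×1000 = -14.861‰
α − 1 = ε/1000 = -0.0107
f^(α−1) = 0.130^(-0.0107) = 1.022070
δ_res = (-14.861 + 1000) × 1.022070 − 1000 = 1006.881 − 1000 = 6.88‰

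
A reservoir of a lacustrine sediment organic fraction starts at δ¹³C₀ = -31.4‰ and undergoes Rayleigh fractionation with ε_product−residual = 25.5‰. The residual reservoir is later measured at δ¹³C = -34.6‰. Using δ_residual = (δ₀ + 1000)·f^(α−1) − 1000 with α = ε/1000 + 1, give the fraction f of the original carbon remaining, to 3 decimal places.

0.878

α − 1 = ε/1000 = 0.0255
(δ_res + 1000)/(δ₀ + 1000) = (-34.6 + 1000)/(-31.4 + 1000) = 965.4/968.6 = 0.996696
f = 0.996696^(1/0.0255) = exp(ln(0.996696)/0.0255) = exp(-0.00331/0.0255)
f = exp(-0.1298) = 0.8783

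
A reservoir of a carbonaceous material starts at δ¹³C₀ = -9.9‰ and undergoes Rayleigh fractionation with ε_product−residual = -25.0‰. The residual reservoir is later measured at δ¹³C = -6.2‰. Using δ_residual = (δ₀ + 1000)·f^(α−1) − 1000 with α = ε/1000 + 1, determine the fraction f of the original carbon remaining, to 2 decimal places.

0.86

α − 1 = ε/1000 = -0.0250
(δ_res + 1000)/(δ₀ + 1000) = (-6.2 + 1000)/(-9.9 + 1000) = 993.8/990.1 = 1.003737
f = 1.003737^(1/-0.0250) = exp(ln(1.003737)/-0.0250) = exp(0.00373/-0.0250)
f = exp(-0.1492) = 0.8614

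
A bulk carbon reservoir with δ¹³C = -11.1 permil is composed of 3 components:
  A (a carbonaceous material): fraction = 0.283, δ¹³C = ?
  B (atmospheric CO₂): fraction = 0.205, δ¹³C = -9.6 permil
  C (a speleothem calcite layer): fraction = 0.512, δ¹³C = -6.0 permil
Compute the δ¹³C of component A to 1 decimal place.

-21.4 permil

Isotope mass balance: δ_bulk = Σ fᵢ·δᵢ.
-11.1 = 0.283×δ_A + 0.205×(-9.6) + 0.512×(-6.0)
0.283·δ_A = -11.1 − (-5.040) = -6.060
δ_A = -6.060 / 0.283 = -21.41 permil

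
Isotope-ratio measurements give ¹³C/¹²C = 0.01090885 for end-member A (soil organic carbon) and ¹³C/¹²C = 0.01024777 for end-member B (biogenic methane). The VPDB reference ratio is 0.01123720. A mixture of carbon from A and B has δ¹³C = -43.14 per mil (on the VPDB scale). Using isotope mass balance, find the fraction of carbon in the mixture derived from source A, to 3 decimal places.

δ_A = (0.01090885/0.01123720 − 1)×1000 = (0.970780 − 1)×1000 = -29.220 per mil
δ_B = (0.01024777/0.01123720 − 1)×1000 = (0.911950 − 1)×1000 = -88.050 per mil
f_A = (δ_mix − δ_B)/(δ_A − δ_B) = (-43.14 − (-88.050))/(-29.220 − (-88.050))
f_A = 44.910 / 58.830 = 0.7634

0.763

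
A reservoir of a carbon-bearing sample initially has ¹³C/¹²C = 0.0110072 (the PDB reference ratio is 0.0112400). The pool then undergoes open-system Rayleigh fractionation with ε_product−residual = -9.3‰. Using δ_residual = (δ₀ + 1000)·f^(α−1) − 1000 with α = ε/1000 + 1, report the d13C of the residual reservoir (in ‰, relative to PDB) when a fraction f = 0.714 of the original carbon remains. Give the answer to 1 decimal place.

δ₀ = (0.0110072/0.0112400 − 1)×1000 = (0.979288 − 1)×1000 = -20.712‰
α − 1 = ε/1000 = -0.0093
f^(α−1) = 0.714^(-0.0093) = 1.003138
δ_res = (-20.712 + 1000) × 1.003138 − 1000 = 982.361 − 1000 = -17.64‰

-17.6‰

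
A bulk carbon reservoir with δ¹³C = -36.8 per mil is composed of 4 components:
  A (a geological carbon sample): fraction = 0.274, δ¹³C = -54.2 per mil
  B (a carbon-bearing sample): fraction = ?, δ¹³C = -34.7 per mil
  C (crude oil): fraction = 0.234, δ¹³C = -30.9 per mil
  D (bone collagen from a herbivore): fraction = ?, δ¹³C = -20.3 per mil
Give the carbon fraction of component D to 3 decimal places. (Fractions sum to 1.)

0.163

Let f_D and f_B be the unknown fractions; fractions sum to 1 so f_D + f_B = 0.492.
Mass balance: Σ fᵢ·δᵢ = δ_bulk ⇒ f_D·(-20.3) + f_B·(-34.7) = -36.8 − (-22.081) = -14.719
Substitute f_B = 0.492 − f_D:
f_D·(-20.3 − -34.7) = -14.719 − 0.492×(-34.7) = 2.354
f_D = 2.354 / 14.4 = 0.1635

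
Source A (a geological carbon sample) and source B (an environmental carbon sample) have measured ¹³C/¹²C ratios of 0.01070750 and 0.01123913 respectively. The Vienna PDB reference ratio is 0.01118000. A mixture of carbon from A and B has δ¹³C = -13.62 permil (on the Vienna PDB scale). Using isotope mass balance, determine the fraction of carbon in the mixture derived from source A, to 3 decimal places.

0.398

δ_A = (0.01070750/0.01118000 − 1)×1000 = (0.957737 − 1)×1000 = -42.263 permil
δ_B = (0.01123913/0.01118000 − 1)×1000 = (1.005289 − 1)×1000 = 5.289 permil
f_A = (δ_mix − δ_B)/(δ_A − δ_B) = (-13.62 − (5.289))/(-42.263 − (5.289))
f_A = -18.909 / -47.552 = 0.3976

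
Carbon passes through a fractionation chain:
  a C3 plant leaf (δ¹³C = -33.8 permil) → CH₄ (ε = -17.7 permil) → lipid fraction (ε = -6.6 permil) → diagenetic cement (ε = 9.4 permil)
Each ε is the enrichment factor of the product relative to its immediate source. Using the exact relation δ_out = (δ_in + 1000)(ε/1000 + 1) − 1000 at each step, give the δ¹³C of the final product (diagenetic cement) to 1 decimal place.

step 1: δ = (-33.80 + 1000)·(-17.7/1000 + 1) − 1000 = -50.90 permil
step 2: δ = (-50.90 + 1000)·(-6.6/1000 + 1) − 1000 = -57.17 permil
step 3: δ = (-57.17 + 1000)·(9.4/1000 + 1) − 1000 = -48.30 permil

-48.3 permil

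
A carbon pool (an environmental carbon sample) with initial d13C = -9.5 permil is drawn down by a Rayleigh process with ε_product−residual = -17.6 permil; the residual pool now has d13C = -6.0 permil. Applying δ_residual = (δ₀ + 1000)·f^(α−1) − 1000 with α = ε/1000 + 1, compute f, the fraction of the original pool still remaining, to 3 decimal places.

0.818

α − 1 = ε/1000 = -0.0176
(δ_res + 1000)/(δ₀ + 1000) = (-6.0 + 1000)/(-9.5 + 1000) = 994.0/990.5 = 1.003534
f = 1.003534^(1/-0.0176) = exp(ln(1.003534)/-0.0176) = exp(0.00353/-0.0176)
f = exp(-0.2004) = 0.8184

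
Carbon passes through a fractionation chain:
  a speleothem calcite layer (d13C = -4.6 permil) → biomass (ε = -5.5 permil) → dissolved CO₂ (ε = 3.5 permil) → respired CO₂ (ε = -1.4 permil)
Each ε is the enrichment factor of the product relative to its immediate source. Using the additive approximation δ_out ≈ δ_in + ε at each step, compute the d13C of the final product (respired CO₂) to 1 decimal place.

-8.0 permil

step 1: δ ≈ -4.6 + (-5.5) = -10.1 permil
step 2: δ ≈ -10.1 + (3.5) = -6.6 permil
step 3: δ ≈ -6.6 + (-1.4) = -8.0 permil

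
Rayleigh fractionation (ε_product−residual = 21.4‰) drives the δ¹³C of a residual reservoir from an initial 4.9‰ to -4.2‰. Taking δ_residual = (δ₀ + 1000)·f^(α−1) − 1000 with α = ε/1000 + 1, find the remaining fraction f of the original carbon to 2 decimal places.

0.65

α − 1 = ε/1000 = 0.0214
(δ_res + 1000)/(δ₀ + 1000) = (-4.2 + 1000)/(4.9 + 1000) = 995.8/1004.9 = 0.990944
f = 0.990944^(1/0.0214) = exp(ln(0.990944)/0.0214) = exp(-0.00910/0.0214)
f = exp(-0.4251) = 0.6537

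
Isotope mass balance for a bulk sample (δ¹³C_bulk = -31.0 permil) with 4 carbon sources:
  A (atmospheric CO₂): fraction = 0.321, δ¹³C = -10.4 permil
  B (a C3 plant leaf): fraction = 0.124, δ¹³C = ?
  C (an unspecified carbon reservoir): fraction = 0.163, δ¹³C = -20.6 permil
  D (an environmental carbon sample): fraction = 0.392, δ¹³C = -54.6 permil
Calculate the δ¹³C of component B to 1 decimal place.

-23.4 permil

Isotope mass balance: δ_bulk = Σ fᵢ·δᵢ.
-31.0 = 0.321×(-10.4) + 0.124×δ_B + 0.163×(-20.6) + 0.392×(-54.6)
0.124·δ_B = -31.0 − (-28.099) = -2.901
δ_B = -2.901 / 0.124 = -23.39 permil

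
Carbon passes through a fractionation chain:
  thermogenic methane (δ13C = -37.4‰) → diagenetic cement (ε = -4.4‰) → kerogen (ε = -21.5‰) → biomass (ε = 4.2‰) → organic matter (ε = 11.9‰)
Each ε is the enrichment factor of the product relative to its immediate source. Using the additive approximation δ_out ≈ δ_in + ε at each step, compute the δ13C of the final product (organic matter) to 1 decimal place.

step 1: δ ≈ -37.4 + (-4.4) = -41.8‰
step 2: δ ≈ -41.8 + (-21.5) = -63.3‰
step 3: δ ≈ -63.3 + (4.2) = -59.1‰
step 4: δ ≈ -59.1 + (11.9) = -47.2‰

-47.2‰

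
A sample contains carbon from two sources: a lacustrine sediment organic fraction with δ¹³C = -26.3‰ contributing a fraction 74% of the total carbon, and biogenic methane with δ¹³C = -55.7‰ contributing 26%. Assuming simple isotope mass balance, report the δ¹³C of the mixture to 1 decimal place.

δ_mix = f_A·δ_A + f_B·δ_B
δ_mix = 0.74 × (-26.3) + 0.26 × (-55.7)
δ_mix = -19.46 + -14.48 = -33.94‰

-33.9‰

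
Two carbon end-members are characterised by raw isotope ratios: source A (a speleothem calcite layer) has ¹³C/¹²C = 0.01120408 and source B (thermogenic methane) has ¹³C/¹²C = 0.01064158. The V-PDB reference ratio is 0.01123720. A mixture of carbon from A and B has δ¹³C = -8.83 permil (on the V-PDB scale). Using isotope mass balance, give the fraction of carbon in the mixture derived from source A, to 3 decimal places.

0.882

δ_A = (0.01120408/0.01123720 − 1)×1000 = (0.997053 − 1)×1000 = -2.947 permil
δ_B = (0.01064158/0.01123720 − 1)×1000 = (0.946996 − 1)×1000 = -53.004 permil
f_A = (δ_mix − δ_B)/(δ_A − δ_B) = (-8.83 − (-53.004))/(-2.947 − (-53.004))
f_A = 44.174 / 50.057 = 0.8825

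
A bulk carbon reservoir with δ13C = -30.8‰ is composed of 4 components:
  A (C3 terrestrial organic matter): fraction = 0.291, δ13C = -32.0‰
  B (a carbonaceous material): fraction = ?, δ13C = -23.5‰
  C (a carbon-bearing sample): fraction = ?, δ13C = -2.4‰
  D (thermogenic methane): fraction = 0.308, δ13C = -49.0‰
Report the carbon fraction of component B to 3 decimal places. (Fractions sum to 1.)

0.258

Let f_B and f_C be the unknown fractions; fractions sum to 1 so f_B + f_C = 0.401.
Mass balance: Σ fᵢ·δᵢ = δ_bulk ⇒ f_B·(-23.5) + f_C·(-2.4) = -30.8 − (-24.404) = -6.396
Substitute f_C = 0.401 − f_B:
f_B·(-23.5 − -2.4) = -6.396 − 0.401×(-2.4) = -5.434
f_B = -5.434 / -21.1 = 0.2575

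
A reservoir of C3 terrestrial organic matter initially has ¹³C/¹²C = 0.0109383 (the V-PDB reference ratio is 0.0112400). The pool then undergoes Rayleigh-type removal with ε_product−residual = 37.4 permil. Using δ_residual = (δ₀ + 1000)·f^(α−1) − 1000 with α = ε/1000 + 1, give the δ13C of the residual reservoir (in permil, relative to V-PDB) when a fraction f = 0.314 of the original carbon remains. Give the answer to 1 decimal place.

δ₀ = (0.0109383/0.0112400 − 1)×1000 = (0.973158 − 1)×1000 = -26.842 permil
α − 1 = ε/1000 = 0.0374
f^(α−1) = 0.314^(0.0374) = 0.957602
δ_res = (-26.842 + 1000) × 0.957602 − 1000 = 931.899 − 1000 = -68.10 permil

-68.1 permil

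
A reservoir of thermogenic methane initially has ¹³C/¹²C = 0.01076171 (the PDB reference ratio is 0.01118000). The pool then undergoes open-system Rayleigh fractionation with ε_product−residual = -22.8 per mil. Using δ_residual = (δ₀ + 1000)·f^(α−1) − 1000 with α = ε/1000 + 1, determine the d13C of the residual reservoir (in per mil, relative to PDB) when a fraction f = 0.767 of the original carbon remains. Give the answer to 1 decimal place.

δ₀ = (0.01076171/0.01118000 − 1)×1000 = (0.962586 − 1)×1000 = -37.414 per mil
α − 1 = ε/1000 = -0.0228
f^(α−1) = 0.767^(-0.0228) = 1.006066
δ_res = (-37.414 + 1000) × 1.006066 − 1000 = 968.425 − 1000 = -31.57 per mil

-31.6 per mil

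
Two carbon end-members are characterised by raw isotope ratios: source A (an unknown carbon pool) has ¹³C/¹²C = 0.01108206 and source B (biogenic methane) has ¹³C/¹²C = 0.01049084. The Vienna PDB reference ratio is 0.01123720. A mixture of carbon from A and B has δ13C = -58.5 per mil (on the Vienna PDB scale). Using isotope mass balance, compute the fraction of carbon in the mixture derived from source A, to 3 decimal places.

0.151

δ_A = (0.01108206/0.01123720 − 1)×1000 = (0.986194 − 1)×1000 = -13.806 per mil
δ_B = (0.01049084/0.01123720 − 1)×1000 = (0.933581 − 1)×1000 = -66.419 per mil
f_A = (δ_mix − δ_B)/(δ_A − δ_B) = (-58.5 − (-66.419))/(-13.806 − (-66.419))
f_A = 7.919 / 52.613 = 0.1505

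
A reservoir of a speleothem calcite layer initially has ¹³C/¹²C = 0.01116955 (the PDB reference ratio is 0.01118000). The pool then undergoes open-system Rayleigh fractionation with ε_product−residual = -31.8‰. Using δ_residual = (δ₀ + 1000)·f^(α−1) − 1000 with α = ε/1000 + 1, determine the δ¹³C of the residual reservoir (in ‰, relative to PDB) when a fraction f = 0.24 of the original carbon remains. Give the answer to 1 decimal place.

45.4‰

δ₀ = (0.01116955/0.01118000 − 1)×1000 = (0.999065 − 1)×1000 = -0.935‰
α − 1 = ε/1000 = -0.0318
f^(α−1) = 0.24^(-0.0318) = 1.046428
δ_res = (-0.935 + 1000) × 1.046428 − 1000 = 1045.450 − 1000 = 45.45‰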